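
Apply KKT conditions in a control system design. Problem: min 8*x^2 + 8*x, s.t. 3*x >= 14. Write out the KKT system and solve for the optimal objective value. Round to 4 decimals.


Step 1: Try lambda = 0 (constraint inactive).
x_unc = -8/(2*8) = -0.5
Check: 3*-0.5 = -1.5 < 14 -- violated!
Step 2: Constraint must be active: 3*x = 14
x* = 14/3 = 4.6667 (rounded; the exact value 14/3 is used below)
lambda = (2*8*(14/3) + 8)/3 = 27.5556
Step 3: Compute optimal value.
f(x*) = 8*(14/3)^2 + 8*(14/3) = 211.5556


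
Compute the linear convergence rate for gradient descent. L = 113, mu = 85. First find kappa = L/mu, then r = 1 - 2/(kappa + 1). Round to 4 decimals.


Step 1: Compute the condition number.
kappa = L/mu = 113/85 = 1.3294
Step 2: Compute the convergence rate.
r = 1 - 2/(kappa + 1) = 1 - 2*mu/(L + mu) = (L - mu)/(L + mu) = 28/198 = 0.1414


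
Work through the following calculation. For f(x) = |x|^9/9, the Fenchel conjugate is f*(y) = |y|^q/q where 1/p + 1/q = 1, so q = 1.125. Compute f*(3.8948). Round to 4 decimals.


The conjugate exponent q satisfies 1/p + 1/q = 1.
p = 9, so q = 9/(9 - 1) = 1.125
|y|^q = 3.8948^1.125 = 4.6163
f*(3.8948) = 4.6163 / 1.125 = 4.1034


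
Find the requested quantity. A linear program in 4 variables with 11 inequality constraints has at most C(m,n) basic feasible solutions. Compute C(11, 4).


Each vertex corresponds to some choice of n active constraints out of m, so the number of vertices is at most C(m, n) = m! / (n!(m-n)!).
m = 11, n = 4
Numerator: 11 * 10 * 9 * 8
Denominator: 4! = 24
C(11, 4) = 330


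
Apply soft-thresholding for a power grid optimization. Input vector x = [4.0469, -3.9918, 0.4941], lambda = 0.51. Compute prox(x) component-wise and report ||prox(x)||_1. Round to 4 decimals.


Soft-thresholding with lambda = 0.51:
prox(4.0469) = sign(4.0469)*max(|4.0469| - 0.51, 0) = 3.5369
prox(-3.9918) = sign(-3.9918)*max(|-3.9918| - 0.51, 0) = -3.4818
prox(0.4941) = sign(0.4941)*max(|0.4941| - 0.51, 0) = 0.0
prox(x) = [3.5369, -3.4818, 0.0]
||prox(x)||_1 = 3.5369 + 3.4818 + 0.0 = 7.0187


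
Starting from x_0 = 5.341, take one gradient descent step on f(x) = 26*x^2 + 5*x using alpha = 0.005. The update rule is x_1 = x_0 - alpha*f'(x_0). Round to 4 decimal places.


We compute the gradient at x_0 and apply the update.
f'(x) = 52*x + 5
f'(5.341) = 52*5.341 + 5 = 282.732
x_1 = 5.341 - 0.005*282.732 = 3.9273


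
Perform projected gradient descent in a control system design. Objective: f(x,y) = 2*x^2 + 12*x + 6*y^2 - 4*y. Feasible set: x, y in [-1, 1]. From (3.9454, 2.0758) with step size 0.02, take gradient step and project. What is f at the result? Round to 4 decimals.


Step 1: Compute gradient at (3.9454, 2.0758).
grad_x = 2*2*3.9454 + 12 = 27.7816
grad_y = 2*6*2.0758 - 4 = 20.9096
Step 2: Gradient step.
x_raw = 3.9454 - 0.02*27.7816 = 3.3898
y_raw = 2.0758 - 0.02*20.9096 = 1.6576
Step 3: Project onto [-1, 1].
x_proj = clip(3.3898) = 1.0
y_proj = clip(1.6576) = 1.0
Step 4: Evaluate f.
f(1.0, 1.0) = 16.0


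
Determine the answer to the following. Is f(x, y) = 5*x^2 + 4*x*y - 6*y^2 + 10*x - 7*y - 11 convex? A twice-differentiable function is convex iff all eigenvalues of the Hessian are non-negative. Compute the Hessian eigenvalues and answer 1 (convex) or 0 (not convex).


The Hessian of f(x,y) = 5*x^2 + 4*x*y - 6*y^2 + 10*x - 7*y - 11 is:
H = [[10, 4], [4, -12]]
Trace = 10 - 12 = -2
Determinant = 10*-12 - (4)^2 = -136
Discriminant = (-2)^2 - 4*-136 = 548.0
Eigenvalues: lambda_1 = -12.7047, lambda_2 = 10.7047
The function is not convex.

0


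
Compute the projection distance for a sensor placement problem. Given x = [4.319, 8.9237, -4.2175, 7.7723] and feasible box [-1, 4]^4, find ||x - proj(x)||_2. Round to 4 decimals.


Project each component onto [-1, 4].
clip(4.319) = 4.0, clip(8.9237) = 4.0, clip(-4.2175) = -1.0, clip(7.7723) = 4.0
Projection = [4.0, 4.0, -1.0, 4.0]
Squared diffs: [0.1018, 24.2428, 10.3523, 14.2302]
Distance = sqrt(48.9271) = 6.9948


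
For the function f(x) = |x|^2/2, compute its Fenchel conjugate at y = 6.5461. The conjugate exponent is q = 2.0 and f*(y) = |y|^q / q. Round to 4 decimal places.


The conjugate exponent q satisfies 1/p + 1/q = 1.
p = 2, so q = 2/(2 - 1) = 2.0
|y|^q = 6.5461^2.0 = 42.8514
f*(6.5461) = 42.8514 / 2.0 = 21.4257


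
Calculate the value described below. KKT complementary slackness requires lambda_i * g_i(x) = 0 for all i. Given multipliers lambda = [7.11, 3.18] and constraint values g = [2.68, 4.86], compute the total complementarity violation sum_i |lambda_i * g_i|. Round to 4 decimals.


KKT complementary slackness check:
lambda_1 * g_1 = 7.11 * 2.68 = 19.0548
lambda_2 * g_2 = 3.18 * 4.86 = 15.4548
Total violation = 19.0548 + 15.4548 = 34.5096


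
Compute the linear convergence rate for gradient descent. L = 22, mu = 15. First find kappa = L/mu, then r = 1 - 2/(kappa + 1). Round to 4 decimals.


Step 1: Compute the condition number.
kappa = L/mu = 22/15 = 1.4667
Step 2: Compute the convergence rate.
r = 1 - 2/(kappa + 1) = 1 - 2*mu/(L + mu) = (L - mu)/(L + mu) = 7/37 = 0.1892


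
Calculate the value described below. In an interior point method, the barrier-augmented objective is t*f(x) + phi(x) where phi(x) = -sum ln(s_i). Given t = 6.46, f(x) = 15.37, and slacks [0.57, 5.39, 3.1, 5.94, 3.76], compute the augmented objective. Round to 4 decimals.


Step 1: Compute log-barrier.
ln values: [-0.5621, 1.6845, 1.1314, 1.7817, 1.3244]
phi = -(-0.5621 + 1.6845 + 1.1314 + 1.7817 + 1.3244) = -5.36
Step 2: Compute augmented objective.
t*f(x) = 6.46*15.37 = 99.2902
Total = 99.2902 - 5.36 = 93.9302


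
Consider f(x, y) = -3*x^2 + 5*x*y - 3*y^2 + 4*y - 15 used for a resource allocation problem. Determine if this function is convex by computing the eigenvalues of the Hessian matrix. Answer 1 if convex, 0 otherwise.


The Hessian of f(x,y) = -3*x^2 + 5*x*y - 3*y^2 + 4*y - 15 is:
H = [[-6, 5], [5, -6]]
Trace = -6 - 6 = -12
Determinant = -6*-6 - (5)^2 = 11
Discriminant = (-12)^2 - 4*11 = 100.0
Eigenvalues: lambda_1 = -11.0, lambda_2 = -1.0
The function is not convex.

0


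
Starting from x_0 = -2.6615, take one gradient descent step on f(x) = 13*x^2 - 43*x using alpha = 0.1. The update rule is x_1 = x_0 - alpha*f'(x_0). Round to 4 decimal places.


We compute the gradient at x_0 and apply the update.
f'(x) = 26*x - 43
f'(-2.6615) = 26*-2.6615 - 43 = -112.199
x_1 = -2.6615 - 0.1*-112.199 = 8.5584


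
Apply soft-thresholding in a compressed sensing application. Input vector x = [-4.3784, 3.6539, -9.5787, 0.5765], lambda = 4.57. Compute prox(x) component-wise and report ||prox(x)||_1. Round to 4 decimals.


Soft-thresholding with lambda = 4.57:
prox(-4.3784) = sign(-4.3784)*max(|-4.3784| - 4.57, 0) = 0.0
prox(3.6539) = sign(3.6539)*max(|3.6539| - 4.57, 0) = 0.0
prox(-9.5787) = sign(-9.5787)*max(|-9.5787| - 4.57, 0) = -5.0087
prox(0.5765) = sign(0.5765)*max(|0.5765| - 4.57, 0) = 0.0
prox(x) = [0.0, 0.0, -5.0087, 0.0]
||prox(x)||_1 = 0.0 + 0.0 + 5.0087 + 0.0 = 5.0087


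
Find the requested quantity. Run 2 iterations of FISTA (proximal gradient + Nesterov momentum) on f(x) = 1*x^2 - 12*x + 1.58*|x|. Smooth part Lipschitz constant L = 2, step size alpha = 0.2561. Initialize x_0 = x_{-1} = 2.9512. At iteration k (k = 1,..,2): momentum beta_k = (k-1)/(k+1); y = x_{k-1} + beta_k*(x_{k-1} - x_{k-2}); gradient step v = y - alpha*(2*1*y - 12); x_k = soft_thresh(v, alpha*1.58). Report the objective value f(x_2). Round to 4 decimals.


FISTA on f(x) = 1*x^2 - 12*x + 1.58*|x|
L = 2, alpha = 0.2561
Iteration 1: beta = 0.0, y = 2.9512 + 0.0*(2.9512 - 2.9512) = 2.9512
  grad(y) = -6.0976, v = y - alpha*grad = 4.5128
  prox(v) = soft_thresh(4.5128, 0.4046) = 4.1082
Iteration 2: beta = 0.3333, y = 4.1082 + 0.3333*(4.1082 - 2.9512) = 4.4938
  grad(y) = -3.0124, v = y - alpha*grad = 5.2653
  prox(v) = soft_thresh(5.2653, 0.4046) = 4.8606
f(x_2) = 1*4.8606^2 - 12*4.8606 + 1.58*|4.8606| = -27.022


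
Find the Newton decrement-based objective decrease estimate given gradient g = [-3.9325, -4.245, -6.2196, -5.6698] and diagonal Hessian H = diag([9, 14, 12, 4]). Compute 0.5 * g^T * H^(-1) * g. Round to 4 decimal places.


Step 1: H is diagonal, so H^(-1) * g = [-0.4369, -0.3032, -0.5183, -1.4175].
Step 2: g^T H^(-1) g = sum_i g_i^2 / H_ii
  = (-3.9325)^2/9 + (-4.245)^2/14 + (-6.2196)^2/12 + (-5.6698)^2/4
  = 1.7183 + 1.2871 + 3.2236 + 8.0367 = 14.2657
Step 3: Objective decrease = 0.5 * g^T H^(-1) g = 7.1329


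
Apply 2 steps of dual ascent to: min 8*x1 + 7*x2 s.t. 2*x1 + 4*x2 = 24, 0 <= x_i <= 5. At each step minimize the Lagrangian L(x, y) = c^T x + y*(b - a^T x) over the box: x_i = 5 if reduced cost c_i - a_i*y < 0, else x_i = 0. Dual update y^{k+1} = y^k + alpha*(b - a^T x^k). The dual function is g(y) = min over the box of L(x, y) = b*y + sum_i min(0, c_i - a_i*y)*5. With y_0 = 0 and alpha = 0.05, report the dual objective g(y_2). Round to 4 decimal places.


Dual ascent for LP: min 8*x1 + 7*x2, 2*x1 + 4*x2 = 24, 0 <= x_i <= 5
Step 1: y^k = 0.0, reduced costs: (8.0, 7.0)
  x^k = (0.0, 0.0), subgradient = b - a^T x = 24.0
  y^{k+1} = 0.0 + 0.05*24.0 = 1.2
Step 2: y^k = 1.2, reduced costs: (5.6, 2.2)
  x^k = (0.0, 0.0), subgradient = b - a^T x = 24.0
  y^{k+1} = 1.2 + 0.05*24.0 = 2.4
Dual objective at y_2 = 2.4: reduced costs (3.2, -2.6), box minimizer x = (0.0, 5.0)
g(y_2) = b*y + (c1 - a1*y)*x1 + (c2 - a2*y)*x2 = 24*2.4 + 3.2*0.0 + (-2.6)*5.0 = 57.6 + 0.0 - 13.0 = 44.6


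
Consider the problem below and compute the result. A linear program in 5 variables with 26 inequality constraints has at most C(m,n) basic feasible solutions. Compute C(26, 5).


Each vertex corresponds to some choice of n active constraints out of m, so the number of vertices is at most C(m, n) = m! / (n!(m-n)!).
m = 26, n = 5
Numerator: 26 * 25 * 24 * 23 * 22
Denominator: 5! = 120
C(26, 5) = 65780


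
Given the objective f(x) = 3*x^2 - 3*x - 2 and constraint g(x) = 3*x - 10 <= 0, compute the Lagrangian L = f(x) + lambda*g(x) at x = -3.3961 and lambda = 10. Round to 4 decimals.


Step 1: Evaluate f(x).
f(-3.3961) = 3*(-3.3961)^2 - 3*(-3.3961) - 2 = 42.7888
Step 2: Evaluate g(x).
g(-3.3961) = 3*-3.3961 - 10 = -20.1883
Step 3: Compute Lagrangian.
L = 42.7888 + 10*-20.1883 = -159.0942


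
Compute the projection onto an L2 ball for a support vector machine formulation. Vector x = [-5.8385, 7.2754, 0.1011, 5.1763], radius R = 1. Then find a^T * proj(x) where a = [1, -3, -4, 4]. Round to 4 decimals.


Step 1: Compute ||x|| (intermediates to 6 decimals).
||x|| = sqrt((-5.8385)^2 + 7.2754^2 + 0.1011^2 + 5.1763^2) = 10.668825
Step 2: Project.
Since ||x|| > R, scale = R/||x|| = 1/10.668825 = 0.093731, proj(x) = scale * x
proj(x) = [-0.547248, 0.681931, 0.009476, 0.48518]
Step 3: Dot product.
a^T * proj(x) = 1*(-0.547248) - 3*0.681931 - 4*0.009476 + 4*0.48518 = -0.6902


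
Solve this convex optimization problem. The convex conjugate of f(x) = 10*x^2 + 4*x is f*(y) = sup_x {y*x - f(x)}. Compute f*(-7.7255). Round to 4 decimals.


f*(y) = sup_x {y*x - a*x^2 - b*x} = sup_x {(y-b)*x - a*x^2}
FOC: (y - b) - 2a*x = 0 => x* = (y - b)/(2a)
x* = (-7.7255 - 4)/(2*10) = -0.5863
f*(-7.7255) = (y-b)^2/(4a) = (-7.7255 - 4)^2/(4*10)
= 137.4874/40 = 3.4372


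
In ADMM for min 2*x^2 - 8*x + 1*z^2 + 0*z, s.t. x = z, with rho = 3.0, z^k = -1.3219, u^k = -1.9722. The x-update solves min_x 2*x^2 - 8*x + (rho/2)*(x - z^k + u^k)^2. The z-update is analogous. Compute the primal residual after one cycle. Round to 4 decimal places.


ADMM iteration with rho = 3.0, z^k = -1.3219, u^k = -1.9722
Step 1: x-update.
Minimize 2*x^2 - 8*x + (3.0/2)*(x + 1.3219 - 1.9722)^2
FOC: (2*2 + 3.0)*x = 8 + 3.0*(-1.3219 + 1.9722)
x^{k+1} = 1.4216
Step 2: z-update.
Minimize 1*z^2 + 0*z + (3.0/2)*(1.4216 - z - 1.9722)^2
FOC: (2*1 + 3.0)*z = 0 + 3.0*(1.4216 - 1.9722)
z^{k+1} = -0.3304
Step 3: u-update.
u^{k+1} = -1.9722 + 1.4216 + 0.3304 = -0.2203
Step 4: Primal residual = |1.4216 + 0.3304| = 1.7519


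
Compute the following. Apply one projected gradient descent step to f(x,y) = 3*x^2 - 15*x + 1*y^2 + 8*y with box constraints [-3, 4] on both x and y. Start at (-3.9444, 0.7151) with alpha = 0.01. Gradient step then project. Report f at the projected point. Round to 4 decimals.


Step 1: Compute gradient at (-3.9444, 0.7151).
grad_x = 2*3*-3.9444 - 15 = -38.6664
grad_y = 2*1*0.7151 + 8 = 9.4302
Step 2: Gradient step.
x_raw = -3.9444 - 0.01*-38.6664 = -3.5577
y_raw = 0.7151 - 0.01*9.4302 = 0.6208
Step 3: Project onto [-3, 4].
x_proj = clip(-3.5577) = -3.0
y_proj = clip(0.6208) = 0.6208
Step 4: Evaluate f.
f(-3.0, 0.6208) = 77.3518


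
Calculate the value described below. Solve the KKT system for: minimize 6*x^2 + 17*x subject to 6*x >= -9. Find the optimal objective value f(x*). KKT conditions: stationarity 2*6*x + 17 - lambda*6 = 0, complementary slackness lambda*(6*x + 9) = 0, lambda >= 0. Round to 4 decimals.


Step 1: Try lambda = 0 (constraint inactive).
Stationarity: 2*6*x + 17 = 0
x* = -17/(2*6) = -17/12 = -1.4167 (rounded; the exact value -17/12 is used below)
Check constraint: 6*-1.4167 = -8.5002 >= -9 -- satisfied.
Step 2: Compute optimal value.
f(x*) = 6*(-17/12)^2 + 17*(-17/12) = -12.0417


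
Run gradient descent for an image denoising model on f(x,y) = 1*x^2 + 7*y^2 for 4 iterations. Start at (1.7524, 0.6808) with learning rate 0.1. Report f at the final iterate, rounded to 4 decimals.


Gradient descent on f(x,y) = 1*x^2 + 7*y^2.
Starting point: (1.7524, 0.6808), alpha = 0.1
Step 1: grad_x = 2*1*1.7524 = 3.5048, grad_y = 2*7*0.6808 = 9.5312
  x_1 = 1.7524 - 0.1*3.5048 = 1.4019
  y_1 = 0.6808 - 0.1*9.5312 = -0.2723
Step 2: grad_x = 2*1*1.4019 = 2.8038, grad_y = 2*7*-0.2723 = -3.8125
  x_2 = 1.4019 - 0.1*2.8038 = 1.1215
  y_2 = -0.2723 - 0.1*-3.8125 = 0.1089
Step 3: grad_x = 2*1*1.1215 = 2.2431, grad_y = 2*7*0.1089 = 1.525
  x_3 = 1.1215 - 0.1*2.2431 = 0.8972
  y_3 = 0.1089 - 0.1*1.525 = -0.0436
Step 4: grad_x = 2*1*0.8972 = 1.7945, grad_y = 2*7*-0.0436 = -0.61
  x_4 = 0.8972 - 0.1*1.7945 = 0.7178
  y_4 = -0.0436 - 0.1*-0.61 = 0.0174
f(0.7178, 0.0174) = 1*0.7178^2 + 7*0.0174^2 = 0.5173


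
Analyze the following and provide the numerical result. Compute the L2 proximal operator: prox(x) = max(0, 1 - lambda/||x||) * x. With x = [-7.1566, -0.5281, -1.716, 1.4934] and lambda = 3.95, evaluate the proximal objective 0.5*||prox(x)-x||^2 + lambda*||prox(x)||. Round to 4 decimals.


Step 1: Compute ||x||.
||x|| = 7.528
Step 2: Compute scaling factor.
scale = max(0, 1 - 3.95/7.528) = 0.4753
Step 3: prox(x) = [-3.4015, -0.251, -0.8156, 0.7098]
||prox(x)|| = 3.578
Step 4: Proximal objective.
0.5*||prox-x||^2 = 7.8013
lambda*||prox|| = 14.1331
Total = 21.9343


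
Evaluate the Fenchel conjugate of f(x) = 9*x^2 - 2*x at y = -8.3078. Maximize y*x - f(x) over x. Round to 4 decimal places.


f*(y) = sup_x {y*x - a*x^2 - b*x} = sup_x {(y-b)*x - a*x^2}
FOC: (y - b) - 2a*x = 0 => x* = (y - b)/(2a)
x* = (-8.3078 + 2)/(2*9) = -0.3504
f*(-8.3078) = (y-b)^2/(4a) = (-8.3078 + 2)^2/(4*9)
= 39.7883/36 = 1.1052


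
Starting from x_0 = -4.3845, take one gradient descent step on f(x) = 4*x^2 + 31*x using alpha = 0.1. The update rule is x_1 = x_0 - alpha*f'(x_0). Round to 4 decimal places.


We compute the gradient at x_0 and apply the update.
f'(x) = 8*x + 31
f'(-4.3845) = 8*-4.3845 + 31 = -4.076
x_1 = -4.3845 - 0.1*-4.076 = -3.9769


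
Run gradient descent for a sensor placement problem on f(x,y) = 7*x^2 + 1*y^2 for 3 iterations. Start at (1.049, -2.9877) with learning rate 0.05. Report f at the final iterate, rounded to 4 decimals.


Gradient descent on f(x,y) = 7*x^2 + 1*y^2.
Starting point: (1.049, -2.9877), alpha = 0.05
Step 1: grad_x = 2*7*1.049 = 14.686, grad_y = 2*1*-2.9877 = -5.9754
  x_1 = 1.049 - 0.05*14.686 = 0.3147
  y_1 = -2.9877 - 0.05*-5.9754 = -2.6889
Step 2: grad_x = 2*7*0.3147 = 4.4058, grad_y = 2*1*-2.6889 = -5.3779
  x_2 = 0.3147 - 0.05*4.4058 = 0.0944
  y_2 = -2.6889 - 0.05*-5.3779 = -2.42
Step 3: grad_x = 2*7*0.0944 = 1.3217, grad_y = 2*1*-2.42 = -4.8401
  x_3 = 0.0944 - 0.05*1.3217 = 0.0283
  y_3 = -2.42 - 0.05*-4.8401 = -2.178
f(0.0283, -2.178) = 7*0.0283^2 + 1*(-2.178)^2 = 4.7494


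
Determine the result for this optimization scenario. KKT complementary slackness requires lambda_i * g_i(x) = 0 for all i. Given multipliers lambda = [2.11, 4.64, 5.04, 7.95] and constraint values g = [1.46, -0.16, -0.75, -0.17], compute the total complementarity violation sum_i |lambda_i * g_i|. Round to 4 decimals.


KKT complementary slackness check:
lambda_1 * g_1 = 2.11 * 1.46 = 3.0806
lambda_2 * g_2 = 4.64 * -0.16 = -0.7424
lambda_3 * g_3 = 5.04 * -0.75 = -3.78
lambda_4 * g_4 = 7.95 * -0.17 = -1.3515
Total violation = 3.0806 + 0.7424 + 3.78 + 1.3515 = 8.9545


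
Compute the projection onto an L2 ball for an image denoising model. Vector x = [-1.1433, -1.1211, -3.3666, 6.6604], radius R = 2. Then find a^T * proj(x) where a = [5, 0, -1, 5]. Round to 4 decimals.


Step 1: Compute ||x|| (intermediates to 6 decimals).
||x|| = sqrt((-1.1433)^2 + (-1.1211)^2 + (-3.3666)^2 + 6.6604^2) = 7.632753
Step 2: Project.
Since ||x|| > R, scale = R/||x|| = 2/7.632753 = 0.262029, proj(x) = scale * x
proj(x) = [-0.299578, -0.293761, -0.882147, 1.745218]
Step 3: Dot product.
a^T * proj(x) = 5*(-0.299578) + 0*(-0.293761) - 1*(-0.882147) + 5*1.745218 = 8.1103


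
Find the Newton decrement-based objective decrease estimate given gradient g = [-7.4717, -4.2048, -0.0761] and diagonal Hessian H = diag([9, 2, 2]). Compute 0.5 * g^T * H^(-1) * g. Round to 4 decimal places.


Step 1: H is diagonal, so H^(-1) * g = [-0.8302, -2.1024, -0.0381].
Step 2: g^T H^(-1) g = sum_i g_i^2 / H_ii
  = (-7.4717)^2/9 + (-4.2048)^2/2 + (-0.0761)^2/2
  = 6.2029 + 8.8402 + 0.0029 = 15.046
Step 3: Objective decrease = 0.5 * g^T H^(-1) g = 7.523


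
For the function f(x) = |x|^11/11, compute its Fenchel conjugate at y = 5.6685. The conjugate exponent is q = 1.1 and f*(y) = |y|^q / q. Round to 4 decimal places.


The conjugate exponent q satisfies 1/p + 1/q = 1.
p = 11, so q = 11/(11 - 1) = 1.1
|y|^q = 5.6685^1.1 = 6.7424
f*(5.6685) = 6.7424 / 1.1 = 6.1295


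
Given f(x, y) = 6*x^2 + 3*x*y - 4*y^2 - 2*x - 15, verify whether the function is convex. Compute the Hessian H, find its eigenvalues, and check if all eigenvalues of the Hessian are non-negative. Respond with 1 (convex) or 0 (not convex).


The Hessian of f(x,y) = 6*x^2 + 3*x*y - 4*y^2 - 2*x - 15 is:
H = [[12, 3], [3, -8]]
Trace = 12 - 8 = 4
Determinant = 12*-8 - (3)^2 = -105
Discriminant = (4)^2 - 4*-105 = 436.0
Eigenvalues: lambda_1 = -8.4403, lambda_2 = 12.4403
The function is not convex.

0


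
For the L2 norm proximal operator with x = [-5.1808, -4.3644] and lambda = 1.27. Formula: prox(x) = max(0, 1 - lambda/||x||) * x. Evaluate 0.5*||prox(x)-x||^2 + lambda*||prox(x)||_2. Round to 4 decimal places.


Step 1: Compute ||x||.
||x|| = 6.7741
Step 2: Compute scaling factor.
scale = max(0, 1 - 1.27/6.7741) = 0.8125
Step 3: prox(x) = [-4.2095, -3.5462]
||prox(x)|| = 5.5041
Step 4: Proximal objective.
0.5*||prox-x||^2 = 0.8065
lambda*||prox|| = 6.9902
Total = 7.7967


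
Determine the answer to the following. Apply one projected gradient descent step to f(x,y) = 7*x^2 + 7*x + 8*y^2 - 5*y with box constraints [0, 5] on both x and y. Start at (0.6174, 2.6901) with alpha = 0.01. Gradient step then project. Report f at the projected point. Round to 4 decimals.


Step 1: Compute gradient at (0.6174, 2.6901).
grad_x = 2*7*0.6174 + 7 = 15.6436
grad_y = 2*8*2.6901 - 5 = 38.0416
Step 2: Gradient step.
x_raw = 0.6174 - 0.01*15.6436 = 0.461
y_raw = 2.6901 - 0.01*38.0416 = 2.3097
Step 3: Project onto [0, 5].
x_proj = clip(0.461) = 0.461
y_proj = clip(2.3097) = 2.3097
Step 4: Evaluate f.
f(0.461, 2.3097) = 35.8429


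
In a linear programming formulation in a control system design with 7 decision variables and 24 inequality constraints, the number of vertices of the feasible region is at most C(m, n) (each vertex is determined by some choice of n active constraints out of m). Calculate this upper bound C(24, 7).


Each vertex corresponds to some choice of n active constraints out of m, so the number of vertices is at most C(m, n) = m! / (n!(m-n)!).
m = 24, n = 7
Numerator: 24 * 23 * 22 * 21 * 20 * 19 * 18
Denominator: 7! = 5040
C(24, 7) = 346104


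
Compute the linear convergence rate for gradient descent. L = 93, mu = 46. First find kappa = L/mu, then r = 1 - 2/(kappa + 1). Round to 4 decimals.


Step 1: Compute the condition number.
kappa = L/mu = 93/46 = 2.0217
Step 2: Compute the convergence rate.
r = 1 - 2/(kappa + 1) = 1 - 2*mu/(L + mu) = (L - mu)/(L + mu) = 47/139 = 0.3381


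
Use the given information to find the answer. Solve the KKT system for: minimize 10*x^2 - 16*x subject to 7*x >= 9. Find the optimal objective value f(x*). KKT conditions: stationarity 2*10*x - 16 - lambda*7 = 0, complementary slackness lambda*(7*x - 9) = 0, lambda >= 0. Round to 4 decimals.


Step 1: Try lambda = 0 (constraint inactive).
x_unc = 16/(2*10) = 0.8
Check: 7*0.8 = 5.6 < 9 -- violated!
Step 2: Constraint must be active: 7*x = 9
x* = 9/7 = 1.2857 (rounded; the exact value 9/7 is used below)
lambda = (2*10*(9/7) - 16)/7 = 1.3878
Step 3: Compute optimal value.
f(x*) = 10*(9/7)^2 - 16*(9/7) = -4.0408


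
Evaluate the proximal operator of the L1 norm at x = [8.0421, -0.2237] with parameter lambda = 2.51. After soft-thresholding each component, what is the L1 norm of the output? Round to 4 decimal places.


Soft-thresholding with lambda = 2.51:
prox(8.0421) = sign(8.0421)*max(|8.0421| - 2.51, 0) = 5.5321
prox(-0.2237) = sign(-0.2237)*max(|-0.2237| - 2.51, 0) = 0.0
prox(x) = [5.5321, 0.0]
||prox(x)||_1 = 5.5321 + 0.0 = 5.5321


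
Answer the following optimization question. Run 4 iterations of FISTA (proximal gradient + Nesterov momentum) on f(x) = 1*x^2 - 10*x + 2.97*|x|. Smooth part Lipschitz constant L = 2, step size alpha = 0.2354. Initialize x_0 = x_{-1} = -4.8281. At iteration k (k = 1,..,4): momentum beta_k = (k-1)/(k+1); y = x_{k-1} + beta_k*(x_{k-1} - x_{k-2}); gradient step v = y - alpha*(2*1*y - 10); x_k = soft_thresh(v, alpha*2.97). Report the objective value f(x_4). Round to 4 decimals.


FISTA on f(x) = 1*x^2 - 10*x + 2.97*|x|
L = 2, alpha = 0.2354
Iteration 1: beta = 0.0, y = -4.8281 + 0.0*(-4.8281 + 4.8281) = -4.8281
  grad(y) = -19.6562, v = y - alpha*grad = -0.201
  prox(v) = soft_thresh(-0.201, 0.6991) = 0.0
Iteration 2: beta = 0.3333, y = 0.0 + 0.3333*(0.0 + 4.8281) = 1.6094
  grad(y) = -6.7813, v = y - alpha*grad = 3.2057
  prox(v) = soft_thresh(3.2057, 0.6991) = 2.5065
Iteration 3: beta = 0.5, y = 2.5065 + 0.5*(2.5065 - 0.0) = 3.7598
  grad(y) = -2.4804, v = y - alpha*grad = 4.3437
  prox(v) = soft_thresh(4.3437, 0.6991) = 3.6446
Iteration 4: beta = 0.6, y = 3.6446 + 0.6*(3.6446 - 2.5065) = 4.3274
  grad(y) = -1.3453, v = y - alpha*grad = 4.644
  prox(v) = soft_thresh(4.644, 0.6991) = 3.9449
f(x_4) = 1*3.9449^2 - 10*3.9449 + 2.97*|3.9449| = -12.1704


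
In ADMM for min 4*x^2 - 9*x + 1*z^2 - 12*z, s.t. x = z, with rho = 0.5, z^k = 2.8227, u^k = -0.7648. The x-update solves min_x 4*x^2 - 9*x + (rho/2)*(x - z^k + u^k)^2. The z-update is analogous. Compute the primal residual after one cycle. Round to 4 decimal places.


ADMM iteration with rho = 0.5, z^k = 2.8227, u^k = -0.7648
Step 1: x-update.
Minimize 4*x^2 - 9*x + (0.5/2)*(x - 2.8227 - 0.7648)^2
FOC: (2*4 + 0.5)*x = 9 + 0.5*(2.8227 + 0.7648)
x^{k+1} = 1.2699
Step 2: z-update.
Minimize 1*z^2 - 12*z + (0.5/2)*(1.2699 - z - 0.7648)^2
FOC: (2*1 + 0.5)*z = 12 + 0.5*(1.2699 - 0.7648)
z^{k+1} = 4.901
Step 3: u-update.
u^{k+1} = -0.7648 + 1.2699 - 4.901 = -4.396
Step 4: Primal residual = |1.2699 - 4.901| = 3.6312


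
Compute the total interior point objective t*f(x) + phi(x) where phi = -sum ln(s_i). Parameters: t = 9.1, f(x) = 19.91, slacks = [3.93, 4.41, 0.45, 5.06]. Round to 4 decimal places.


Step 1: Compute log-barrier.
ln values: [1.3686, 1.4839, -0.7985, 1.6214]
phi = -(1.3686 + 1.4839 - 0.7985 + 1.6214) = -3.6754
Step 2: Compute augmented objective.
t*f(x) = 9.1*19.91 = 181.181
Total = 181.181 - 3.6754 = 177.5056


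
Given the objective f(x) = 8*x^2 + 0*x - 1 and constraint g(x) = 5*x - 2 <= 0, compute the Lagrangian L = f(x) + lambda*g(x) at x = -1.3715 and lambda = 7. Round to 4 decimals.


Step 1: Evaluate f(x).
f(-1.3715) = 8*(-1.3715)^2 + 0*(-1.3715) - 1 = 14.0481
Step 2: Evaluate g(x).
g(-1.3715) = 5*-1.3715 - 2 = -8.8575
Step 3: Compute Lagrangian.
L = 14.0481 + 7*-8.8575 = -47.9544


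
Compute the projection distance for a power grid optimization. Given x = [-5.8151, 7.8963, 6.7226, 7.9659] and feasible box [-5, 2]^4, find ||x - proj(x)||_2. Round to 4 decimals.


Project each component onto [-5, 2].
clip(-5.8151) = -5.0, clip(7.8963) = 2.0, clip(6.7226) = 2.0, clip(7.9659) = 2.0
Projection = [-5.0, 2.0, 2.0, 2.0]
Squared diffs: [0.6644, 34.7664, 22.303, 35.592]
Distance = sqrt(93.3258) = 9.6605


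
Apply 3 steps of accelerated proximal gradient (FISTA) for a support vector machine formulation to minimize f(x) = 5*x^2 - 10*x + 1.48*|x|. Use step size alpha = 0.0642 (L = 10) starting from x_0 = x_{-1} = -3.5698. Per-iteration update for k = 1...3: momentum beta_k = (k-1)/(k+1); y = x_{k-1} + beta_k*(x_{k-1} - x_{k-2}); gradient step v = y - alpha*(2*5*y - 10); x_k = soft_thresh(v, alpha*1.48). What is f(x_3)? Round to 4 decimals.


FISTA on f(x) = 5*x^2 - 10*x + 1.48*|x|
L = 10, alpha = 0.0642
Iteration 1: beta = 0.0, y = -3.5698 + 0.0*(-3.5698 + 3.5698) = -3.5698
  grad(y) = -45.698, v = y - alpha*grad = -0.636
  prox(v) = soft_thresh(-0.636, 0.095) = -0.541
Iteration 2: beta = 0.3333, y = -0.541 + 0.3333*(-0.541 + 3.5698) = 0.4686
  grad(y) = -5.3136, v = y - alpha*grad = 0.8098
  prox(v) = soft_thresh(0.8098, 0.095) = 0.7148
Iteration 3: beta = 0.5, y = 0.7148 + 0.5*(0.7148 + 0.541) = 1.3426
  grad(y) = 3.4262, v = y - alpha*grad = 1.1227
  prox(v) = soft_thresh(1.1227, 0.095) = 1.0276
f(x_3) = 5*1.0276^2 - 10*1.0276 + 1.48*|1.0276| = -3.4753


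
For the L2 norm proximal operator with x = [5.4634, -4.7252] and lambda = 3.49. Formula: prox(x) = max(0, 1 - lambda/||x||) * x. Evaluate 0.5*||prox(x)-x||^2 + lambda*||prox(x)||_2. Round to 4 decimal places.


Step 1: Compute ||x||.
||x|| = 7.2233
Step 2: Compute scaling factor.
scale = max(0, 1 - 3.49/7.2233) = 0.5168
Step 3: prox(x) = [2.8237, -2.4422]
||prox(x)|| = 3.7333
Step 4: Proximal objective.
0.5*||prox-x||^2 = 6.0901
lambda*||prox|| = 13.0292
Total = 19.1193


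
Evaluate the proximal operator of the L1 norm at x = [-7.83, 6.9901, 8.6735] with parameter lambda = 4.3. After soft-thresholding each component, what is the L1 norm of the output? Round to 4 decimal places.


Soft-thresholding with lambda = 4.3:
prox(-7.83) = sign(-7.83)*max(|-7.83| - 4.3, 0) = -3.53
prox(6.9901) = sign(6.9901)*max(|6.9901| - 4.3, 0) = 2.6901
prox(8.6735) = sign(8.6735)*max(|8.6735| - 4.3, 0) = 4.3735
prox(x) = [-3.53, 2.6901, 4.3735]
||prox(x)||_1 = 3.53 + 2.6901 + 4.3735 = 10.5936


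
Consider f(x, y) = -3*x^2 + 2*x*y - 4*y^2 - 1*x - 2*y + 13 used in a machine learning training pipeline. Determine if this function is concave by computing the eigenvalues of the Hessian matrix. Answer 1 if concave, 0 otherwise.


The Hessian of f(x,y) = -3*x^2 + 2*x*y - 4*y^2 - 1*x - 2*y + 13 is:
H = [[-6, 2], [2, -8]]
Trace = -6 - 8 = -14
Determinant = -6*-8 - (2)^2 = 44
Discriminant = (-14)^2 - 4*44 = 20.0
Eigenvalues: lambda_1 = -9.2361, lambda_2 = -4.7639
The function is concave.

1


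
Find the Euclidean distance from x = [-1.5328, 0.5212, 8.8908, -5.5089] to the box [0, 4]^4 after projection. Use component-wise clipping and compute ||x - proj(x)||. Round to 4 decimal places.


Project each component onto [0, 4].
clip(-1.5328) = 0.0, clip(0.5212) = 0.5212, clip(8.8908) = 4.0, clip(-5.5089) = 0.0
Projection = [0.0, 0.5212, 4.0, 0.0]
Squared diffs: [2.3495, 0.0, 23.9199, 30.348]
Distance = sqrt(56.6174) = 7.5245


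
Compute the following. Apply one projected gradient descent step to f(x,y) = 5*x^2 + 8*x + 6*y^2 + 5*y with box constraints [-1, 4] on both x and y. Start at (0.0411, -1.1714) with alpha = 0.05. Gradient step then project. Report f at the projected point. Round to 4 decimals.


Step 1: Compute gradient at (0.0411, -1.1714).
grad_x = 2*5*0.0411 + 8 = 8.411
grad_y = 2*6*-1.1714 + 5 = -9.0568
Step 2: Gradient step.
x_raw = 0.0411 - 0.05*8.411 = -0.3795
y_raw = -1.1714 - 0.05*-9.0568 = -0.7186
Step 3: Project onto [-1, 4].
x_proj = clip(-0.3795) = -0.3795
y_proj = clip(-0.7186) = -0.7186
Step 4: Evaluate f.
f(-0.3795, -0.7186) = -2.8105


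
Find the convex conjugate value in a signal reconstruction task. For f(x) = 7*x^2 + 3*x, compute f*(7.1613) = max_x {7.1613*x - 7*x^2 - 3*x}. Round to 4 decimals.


f*(y) = sup_x {y*x - a*x^2 - b*x} = sup_x {(y-b)*x - a*x^2}
FOC: (y - b) - 2a*x = 0 => x* = (y - b)/(2a)
x* = (7.1613 - 3)/(2*7) = 0.2972
f*(7.1613) = (y-b)^2/(4a) = (7.1613 - 3)^2/(4*7)
= 17.3164/28 = 0.6184


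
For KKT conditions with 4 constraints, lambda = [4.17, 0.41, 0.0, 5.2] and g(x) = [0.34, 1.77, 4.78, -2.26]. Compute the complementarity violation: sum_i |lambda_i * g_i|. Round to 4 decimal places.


KKT complementary slackness check:
lambda_1 * g_1 = 4.17 * 0.34 = 1.4178
lambda_2 * g_2 = 0.41 * 1.77 = 0.7257
lambda_3 * g_3 = 0.0 * 4.78 = 0.0
lambda_4 * g_4 = 5.2 * -2.26 = -11.752
Total violation = 1.4178 + 0.7257 + 0.0 + 11.752 = 13.8955


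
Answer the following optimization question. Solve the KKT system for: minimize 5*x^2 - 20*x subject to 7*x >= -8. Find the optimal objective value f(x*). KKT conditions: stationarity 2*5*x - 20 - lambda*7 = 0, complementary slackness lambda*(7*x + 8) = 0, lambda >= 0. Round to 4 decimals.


Step 1: Try lambda = 0 (constraint inactive).
Stationarity: 2*5*x - 20 = 0
x* = 20/(2*5) = 2.0
Check constraint: 7*2.0 = 14.0 >= -8 -- satisfied.
Step 2: Compute optimal value.
f(x*) = 5*2.0^2 - 20*2.0 = -20.0


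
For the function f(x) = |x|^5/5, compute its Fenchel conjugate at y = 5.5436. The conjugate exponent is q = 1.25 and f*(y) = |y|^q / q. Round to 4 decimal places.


The conjugate exponent q satisfies 1/p + 1/q = 1.
p = 5, so q = 5/(5 - 1) = 1.25
|y|^q = 5.5436^1.25 = 8.5063
f*(5.5436) = 8.5063 / 1.25 = 6.805


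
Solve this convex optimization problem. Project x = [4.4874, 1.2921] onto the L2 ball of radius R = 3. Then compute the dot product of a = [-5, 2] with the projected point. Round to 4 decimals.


Step 1: Compute ||x|| (intermediates to 6 decimals).
||x|| = sqrt(4.4874^2 + 1.2921^2) = 4.66972
Step 2: Project.
Since ||x|| > R, scale = R/||x|| = 3/4.66972 = 0.642437, proj(x) = scale * x
proj(x) = [2.882872, 0.830093]
Step 3: Dot product.
a^T * proj(x) = -5*2.882872 + 2*0.830093 = -12.7542


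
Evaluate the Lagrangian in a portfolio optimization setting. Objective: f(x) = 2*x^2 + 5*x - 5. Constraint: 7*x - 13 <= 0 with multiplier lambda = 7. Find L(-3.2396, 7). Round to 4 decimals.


Step 1: Evaluate f(x).
f(-3.2396) = 2*(-3.2396)^2 + 5*(-3.2396) - 5 = -0.208
Step 2: Evaluate g(x).
g(-3.2396) = 7*-3.2396 - 13 = -35.6772
Step 3: Compute Lagrangian.
L = -0.208 + 7*-35.6772 = -249.9484


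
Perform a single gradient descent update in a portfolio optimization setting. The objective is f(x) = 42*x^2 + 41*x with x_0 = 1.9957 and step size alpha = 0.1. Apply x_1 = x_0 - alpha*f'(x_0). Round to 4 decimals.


We compute the gradient at x_0 and apply the update.
f'(x) = 84*x + 41
f'(1.9957) = 84*1.9957 + 41 = 208.6388
x_1 = 1.9957 - 0.1*208.6388 = -18.8682


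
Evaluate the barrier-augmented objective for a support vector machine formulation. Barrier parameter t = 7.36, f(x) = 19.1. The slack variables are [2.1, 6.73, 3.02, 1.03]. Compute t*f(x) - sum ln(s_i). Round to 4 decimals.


Step 1: Compute log-barrier.
ln values: [0.7419, 1.9066, 1.1053, 0.0296]
phi = -(0.7419 + 1.9066 + 1.1053 + 0.0296) = -3.7833
Step 2: Compute augmented objective.
t*f(x) = 7.36*19.1 = 140.576
Total = 140.576 - 3.7833 = 136.7927


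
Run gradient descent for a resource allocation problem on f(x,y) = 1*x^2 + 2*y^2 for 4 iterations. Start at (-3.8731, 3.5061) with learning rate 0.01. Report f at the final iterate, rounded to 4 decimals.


Gradient descent on f(x,y) = 1*x^2 + 2*y^2.
Starting point: (-3.8731, 3.5061), alpha = 0.01
Step 1: grad_x = 2*1*-3.8731 = -7.7462, grad_y = 2*2*3.5061 = 14.0244
  x_1 = -3.8731 - 0.01*-7.7462 = -3.7956
  y_1 = 3.5061 - 0.01*14.0244 = 3.3659
Step 2: grad_x = 2*1*-3.7956 = -7.5913, grad_y = 2*2*3.3659 = 13.4634
  x_2 = -3.7956 - 0.01*-7.5913 = -3.7197
  y_2 = 3.3659 - 0.01*13.4634 = 3.2312
Step 3: grad_x = 2*1*-3.7197 = -7.4395, grad_y = 2*2*3.2312 = 12.9249
  x_3 = -3.7197 - 0.01*-7.4395 = -3.6453
  y_3 = 3.2312 - 0.01*12.9249 = 3.102
Step 4: grad_x = 2*1*-3.6453 = -7.2907, grad_y = 2*2*3.102 = 12.4079
  x_4 = -3.6453 - 0.01*-7.2907 = -3.5724
  y_4 = 3.102 - 0.01*12.4079 = 2.9779
f(-3.5724, 2.9779) = 1*(-3.5724)^2 + 2*2.9779^2 = 30.4979


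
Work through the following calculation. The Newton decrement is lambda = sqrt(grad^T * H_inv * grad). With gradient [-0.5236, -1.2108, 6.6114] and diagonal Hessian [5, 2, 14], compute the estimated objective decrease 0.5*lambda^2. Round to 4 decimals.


Step 1: H is diagonal, so H^(-1) * g = [-0.1047, -0.6054, 0.4722].
Step 2: g^T H^(-1) g = sum_i g_i^2 / H_ii
  = (-0.5236)^2/5 + (-1.2108)^2/2 + (6.6114)^2/14
  = 0.0548 + 0.733 + 3.1222 = 3.91
Step 3: Objective decrease = 0.5 * g^T H^(-1) g = 1.955


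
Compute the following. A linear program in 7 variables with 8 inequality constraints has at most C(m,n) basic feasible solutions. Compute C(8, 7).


Each vertex corresponds to some choice of n active constraints out of m, so the number of vertices is at most C(m, n) = m! / (n!(m-n)!).
m = 8, n = 7
Numerator: 8 * 7 * 6 * 5 * 4 * 3 * 2
Denominator: 7! = 5040
C(8, 7) = 8


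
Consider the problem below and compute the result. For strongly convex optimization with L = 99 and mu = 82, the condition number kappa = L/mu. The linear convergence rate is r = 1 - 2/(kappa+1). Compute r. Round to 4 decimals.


Step 1: Compute the condition number.
kappa = L/mu = 99/82 = 1.2073
Step 2: Compute the convergence rate.
r = 1 - 2/(kappa + 1) = 1 - 2*mu/(L + mu) = (L - mu)/(L + mu) = 17/181 = 0.0939


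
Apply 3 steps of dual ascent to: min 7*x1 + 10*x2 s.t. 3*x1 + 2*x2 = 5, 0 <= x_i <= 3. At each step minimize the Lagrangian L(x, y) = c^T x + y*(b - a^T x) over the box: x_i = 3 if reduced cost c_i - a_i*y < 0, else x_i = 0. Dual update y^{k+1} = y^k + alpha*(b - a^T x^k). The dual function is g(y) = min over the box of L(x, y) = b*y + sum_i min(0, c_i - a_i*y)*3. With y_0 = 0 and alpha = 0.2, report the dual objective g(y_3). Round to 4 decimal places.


Dual ascent for LP: min 7*x1 + 10*x2, 3*x1 + 2*x2 = 5, 0 <= x_i <= 3
Step 1: y^k = 0.0, reduced costs: (7.0, 10.0)
  x^k = (0.0, 0.0), subgradient = b - a^T x = 5.0
  y^{k+1} = 0.0 + 0.2*5.0 = 1.0
Step 2: y^k = 1.0, reduced costs: (4.0, 8.0)
  x^k = (0.0, 0.0), subgradient = b - a^T x = 5.0
  y^{k+1} = 1.0 + 0.2*5.0 = 2.0
Step 3: y^k = 2.0, reduced costs: (1.0, 6.0)
  x^k = (0.0, 0.0), subgradient = b - a^T x = 5.0
  y^{k+1} = 2.0 + 0.2*5.0 = 3.0
Dual objective at y_3 = 3.0: reduced costs (-2.0, 4.0), box minimizer x = (3.0, 0.0)
g(y_3) = b*y + (c1 - a1*y)*x1 + (c2 - a2*y)*x2 = 5*3.0 + (-2.0)*3.0 + 4.0*0.0 = 15.0 - 6.0 + 0.0 = 9.0


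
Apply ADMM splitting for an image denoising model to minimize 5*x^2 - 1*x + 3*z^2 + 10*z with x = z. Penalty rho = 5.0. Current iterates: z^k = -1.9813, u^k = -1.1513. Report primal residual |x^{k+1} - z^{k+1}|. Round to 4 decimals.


ADMM iteration with rho = 5.0, z^k = -1.9813, u^k = -1.1513
Step 1: x-update.
Minimize 5*x^2 - 1*x + (5.0/2)*(x + 1.9813 - 1.1513)^2
FOC: (2*5 + 5.0)*x = 1 + 5.0*(-1.9813 + 1.1513)
x^{k+1} = -0.21
Step 2: z-update.
Minimize 3*z^2 + 10*z + (5.0/2)*(-0.21 - z - 1.1513)^2
FOC: (2*3 + 5.0)*z = -10 + 5.0*(-0.21 - 1.1513)
z^{k+1} = -1.5279
Step 3: u-update.
u^{k+1} = -1.1513 - 0.21 + 1.5279 = 0.1666
Step 4: Primal residual = |-0.21 + 1.5279| = 1.3179


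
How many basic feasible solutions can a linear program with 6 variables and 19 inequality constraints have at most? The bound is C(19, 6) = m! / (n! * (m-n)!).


Each vertex corresponds to some choice of n active constraints out of m, so the number of vertices is at most C(m, n) = m! / (n!(m-n)!).
m = 19, n = 6
Numerator: 19 * 18 * 17 * 16 * 15 * 14
Denominator: 6! = 720
C(19, 6) = 27132


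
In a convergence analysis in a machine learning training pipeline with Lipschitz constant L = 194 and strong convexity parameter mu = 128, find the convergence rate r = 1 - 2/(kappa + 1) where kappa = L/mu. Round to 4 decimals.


Step 1: Compute the condition number.
kappa = L/mu = 194/128 = 1.5156
Step 2: Compute the convergence rate.
r = 1 - 2/(kappa + 1) = 1 - 2*mu/(L + mu) = (L - mu)/(L + mu) = 66/322 = 0.205


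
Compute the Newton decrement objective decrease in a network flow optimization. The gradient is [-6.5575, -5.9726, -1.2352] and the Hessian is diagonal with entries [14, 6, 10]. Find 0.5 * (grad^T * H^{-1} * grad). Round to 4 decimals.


Step 1: H is diagonal, so H^(-1) * g = [-0.4684, -0.9954, -0.1235].
Step 2: g^T H^(-1) g = sum_i g_i^2 / H_ii
  = (-6.5575)^2/14 + (-5.9726)^2/6 + (-1.2352)^2/10
  = 3.0715 + 5.9453 + 0.1526 = 9.1694
Step 3: Objective decrease = 0.5 * g^T H^(-1) g = 4.5847


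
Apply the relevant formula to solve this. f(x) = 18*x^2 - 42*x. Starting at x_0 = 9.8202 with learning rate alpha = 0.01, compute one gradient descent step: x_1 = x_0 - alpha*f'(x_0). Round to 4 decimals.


We compute the gradient at x_0 and apply the update.
f'(x) = 36*x - 42
f'(9.8202) = 36*9.8202 - 42 = 311.5272
x_1 = 9.8202 - 0.01*311.5272 = 6.7049


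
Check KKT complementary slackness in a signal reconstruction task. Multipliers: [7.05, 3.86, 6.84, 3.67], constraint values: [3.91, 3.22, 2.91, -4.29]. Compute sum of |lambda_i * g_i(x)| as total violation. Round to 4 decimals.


KKT complementary slackness check:
lambda_1 * g_1 = 7.05 * 3.91 = 27.5655
lambda_2 * g_2 = 3.86 * 3.22 = 12.4292
lambda_3 * g_3 = 6.84 * 2.91 = 19.9044
lambda_4 * g_4 = 3.67 * -4.29 = -15.7443
Total violation = 27.5655 + 12.4292 + 19.9044 + 15.7443 = 75.6434


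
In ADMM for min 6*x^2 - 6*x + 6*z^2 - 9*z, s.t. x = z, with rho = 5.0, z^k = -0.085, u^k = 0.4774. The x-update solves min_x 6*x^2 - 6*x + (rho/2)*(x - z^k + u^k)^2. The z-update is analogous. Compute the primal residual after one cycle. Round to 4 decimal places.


ADMM iteration with rho = 5.0, z^k = -0.085, u^k = 0.4774
Step 1: x-update.
Minimize 6*x^2 - 6*x + (5.0/2)*(x + 0.085 + 0.4774)^2
FOC: (2*6 + 5.0)*x = 6 + 5.0*(-0.085 - 0.4774)
x^{k+1} = 0.1875
Step 2: z-update.
Minimize 6*z^2 - 9*z + (5.0/2)*(0.1875 - z + 0.4774)^2
FOC: (2*6 + 5.0)*z = 9 + 5.0*(0.1875 + 0.4774)
z^{k+1} = 0.725
Step 3: u-update.
u^{k+1} = 0.4774 + 0.1875 - 0.725 = -0.06
Step 4: Primal residual = |0.1875 - 0.725| = 0.5374


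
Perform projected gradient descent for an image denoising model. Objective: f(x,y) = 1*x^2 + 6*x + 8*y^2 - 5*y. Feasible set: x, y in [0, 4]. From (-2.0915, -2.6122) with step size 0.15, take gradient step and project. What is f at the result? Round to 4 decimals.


Step 1: Compute gradient at (-2.0915, -2.6122).
grad_x = 2*1*-2.0915 + 6 = 1.817
grad_y = 2*8*-2.6122 - 5 = -46.7952
Step 2: Gradient step.
x_raw = -2.0915 - 0.15*1.817 = -2.3641
y_raw = -2.6122 - 0.15*-46.7952 = 4.4071
Step 3: Project onto [0, 4].
x_proj = clip(-2.3641) = 0.0
y_proj = clip(4.4071) = 4.0
Step 4: Evaluate f.
f(0.0, 4.0) = 108.0


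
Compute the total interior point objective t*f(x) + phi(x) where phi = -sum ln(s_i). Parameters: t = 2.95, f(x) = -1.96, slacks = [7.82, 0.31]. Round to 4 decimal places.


Step 1: Compute log-barrier.
ln values: [2.0567, -1.1712]
phi = -(2.0567 - 1.1712) = -0.8855
Step 2: Compute augmented objective.
t*f(x) = 2.95*-1.96 = -5.782
Total = -5.782 - 0.8855 = -6.6675


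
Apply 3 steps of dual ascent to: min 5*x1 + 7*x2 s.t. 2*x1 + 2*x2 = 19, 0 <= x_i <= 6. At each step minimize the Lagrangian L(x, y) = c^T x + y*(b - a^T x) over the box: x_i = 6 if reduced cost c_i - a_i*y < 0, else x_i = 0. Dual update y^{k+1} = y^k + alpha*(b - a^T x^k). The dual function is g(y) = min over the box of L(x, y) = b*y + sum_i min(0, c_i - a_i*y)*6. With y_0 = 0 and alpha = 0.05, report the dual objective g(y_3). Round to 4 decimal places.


Dual ascent for LP: min 5*x1 + 7*x2, 2*x1 + 2*x2 = 19, 0 <= x_i <= 6
Step 1: y^k = 0.0, reduced costs: (5.0, 7.0)
  x^k = (0.0, 0.0), subgradient = b - a^T x = 19.0
  y^{k+1} = 0.0 + 0.05*19.0 = 0.95
Step 2: y^k = 0.95, reduced costs: (3.1, 5.1)
  x^k = (0.0, 0.0), subgradient = b - a^T x = 19.0
  y^{k+1} = 0.95 + 0.05*19.0 = 1.9
Step 3: y^k = 1.9, reduced costs: (1.2, 3.2)
  x^k = (0.0, 0.0), subgradient = b - a^T x = 19.0
  y^{k+1} = 1.9 + 0.05*19.0 = 2.85
Dual objective at y_3 = 2.85: reduced costs (-0.7, 1.3), box minimizer x = (6.0, 0.0)
g(y_3) = b*y + (c1 - a1*y)*x1 + (c2 - a2*y)*x2 = 19*2.85 + (-0.7)*6.0 + 1.3*0.0 = 54.15 - 4.2 + 0.0 = 49.95
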